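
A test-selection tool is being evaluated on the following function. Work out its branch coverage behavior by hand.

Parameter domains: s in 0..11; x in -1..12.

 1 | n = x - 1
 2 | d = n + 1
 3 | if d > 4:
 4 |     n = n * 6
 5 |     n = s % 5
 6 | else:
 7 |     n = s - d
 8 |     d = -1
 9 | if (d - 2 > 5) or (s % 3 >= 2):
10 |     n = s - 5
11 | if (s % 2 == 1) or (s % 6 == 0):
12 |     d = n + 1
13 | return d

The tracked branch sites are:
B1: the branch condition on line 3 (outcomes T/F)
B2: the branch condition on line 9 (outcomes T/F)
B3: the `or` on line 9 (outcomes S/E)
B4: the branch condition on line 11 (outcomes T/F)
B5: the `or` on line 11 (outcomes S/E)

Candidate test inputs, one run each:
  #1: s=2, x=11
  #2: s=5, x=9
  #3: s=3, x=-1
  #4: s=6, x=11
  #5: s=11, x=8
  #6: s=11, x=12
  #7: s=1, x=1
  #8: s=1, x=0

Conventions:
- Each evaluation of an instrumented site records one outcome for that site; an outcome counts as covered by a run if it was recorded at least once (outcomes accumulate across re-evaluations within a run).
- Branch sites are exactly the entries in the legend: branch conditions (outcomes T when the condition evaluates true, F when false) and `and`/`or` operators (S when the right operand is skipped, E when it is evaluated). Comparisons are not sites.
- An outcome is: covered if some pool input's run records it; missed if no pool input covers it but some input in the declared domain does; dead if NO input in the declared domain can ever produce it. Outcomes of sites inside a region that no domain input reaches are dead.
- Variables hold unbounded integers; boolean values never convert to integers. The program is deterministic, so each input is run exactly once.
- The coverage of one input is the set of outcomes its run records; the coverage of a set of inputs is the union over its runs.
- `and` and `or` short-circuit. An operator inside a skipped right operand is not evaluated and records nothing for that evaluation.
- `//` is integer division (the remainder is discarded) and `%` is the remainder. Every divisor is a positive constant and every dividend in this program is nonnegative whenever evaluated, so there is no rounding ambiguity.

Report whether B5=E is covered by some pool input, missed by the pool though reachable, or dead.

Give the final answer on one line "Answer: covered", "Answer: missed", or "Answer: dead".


B5=E is recorded by pool input(s) 1, 4 -> covered
Answer: covered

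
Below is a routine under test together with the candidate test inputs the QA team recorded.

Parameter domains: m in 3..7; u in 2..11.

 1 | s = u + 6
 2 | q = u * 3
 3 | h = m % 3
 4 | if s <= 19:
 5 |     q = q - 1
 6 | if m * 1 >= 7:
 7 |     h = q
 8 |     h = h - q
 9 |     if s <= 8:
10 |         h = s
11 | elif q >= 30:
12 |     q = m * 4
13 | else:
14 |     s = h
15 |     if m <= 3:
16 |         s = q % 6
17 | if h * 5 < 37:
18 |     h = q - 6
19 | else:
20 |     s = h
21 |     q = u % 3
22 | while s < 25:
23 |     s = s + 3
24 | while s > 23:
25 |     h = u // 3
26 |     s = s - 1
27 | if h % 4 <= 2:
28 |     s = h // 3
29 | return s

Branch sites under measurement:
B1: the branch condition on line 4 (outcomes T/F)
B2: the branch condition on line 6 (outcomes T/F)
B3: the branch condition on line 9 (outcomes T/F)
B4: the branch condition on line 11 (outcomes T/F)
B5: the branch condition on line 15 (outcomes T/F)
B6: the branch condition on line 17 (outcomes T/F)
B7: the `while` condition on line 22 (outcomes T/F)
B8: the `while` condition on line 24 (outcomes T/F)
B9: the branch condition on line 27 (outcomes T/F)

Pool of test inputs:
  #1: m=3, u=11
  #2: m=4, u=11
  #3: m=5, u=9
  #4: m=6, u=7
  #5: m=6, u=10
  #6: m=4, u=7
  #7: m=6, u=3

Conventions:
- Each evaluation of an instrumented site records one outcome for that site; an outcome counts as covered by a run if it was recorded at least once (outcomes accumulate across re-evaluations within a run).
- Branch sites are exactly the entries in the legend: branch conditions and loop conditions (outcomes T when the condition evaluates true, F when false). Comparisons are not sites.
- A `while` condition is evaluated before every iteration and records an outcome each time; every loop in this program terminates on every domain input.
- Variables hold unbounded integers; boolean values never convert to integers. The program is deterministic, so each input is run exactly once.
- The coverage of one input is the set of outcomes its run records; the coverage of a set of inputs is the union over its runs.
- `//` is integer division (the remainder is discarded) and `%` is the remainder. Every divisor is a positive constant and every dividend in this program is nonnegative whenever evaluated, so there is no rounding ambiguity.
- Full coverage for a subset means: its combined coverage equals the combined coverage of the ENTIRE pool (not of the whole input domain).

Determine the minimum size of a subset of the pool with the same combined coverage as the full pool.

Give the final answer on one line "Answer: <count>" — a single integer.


run #1 (m=3, u=11) records B1=T, B2=F, B4=T, B6=T, B7=T, B7=F, B8=T, B8=F, B9=F
run #2 (m=4, u=11) records B1=T, B2=F, B4=T, B6=T, B7=T, B7=F, B8=T, B8=F, B9=F
run #3 (m=5, u=9) records B1=T, B2=F, B4=F, B5=F, B6=T, B7=T, B7=F, B8=T, B8=F, B9=F
run #4 (m=6, u=7) records B1=T, B2=F, B4=F, B5=F, B6=T, B7=T, B7=F, B8=T, B8=F, B9=T
run #5 (m=6, u=10) records B1=T, B2=F, B4=F, B5=F, B6=T, B7=T, B7=F, B8=T, B8=F, B9=F
run #6 (m=4, u=7) records B1=T, B2=F, B4=F, B5=F, B6=T, B7=T, B7=F, B8=T, B8=F, B9=T
run #7 (m=6, u=3) records B1=T, B2=F, B4=F, B5=F, B6=T, B7=T, B7=F, B8=T, B8=F, B9=T
the full pool covers 12 outcomes: B1=T, B2=F, B4=T, B4=F, B5=F, B6=T, B7=T, B7=F, B8=T, B8=F, B9=T, B9=F
size 1 is not enough: best union over all size-1 subsets is 10/12
size 2: inputs {1, 4} cover all 12 outcomes, and no lexicographically smaller subset of this size does
Answer: 2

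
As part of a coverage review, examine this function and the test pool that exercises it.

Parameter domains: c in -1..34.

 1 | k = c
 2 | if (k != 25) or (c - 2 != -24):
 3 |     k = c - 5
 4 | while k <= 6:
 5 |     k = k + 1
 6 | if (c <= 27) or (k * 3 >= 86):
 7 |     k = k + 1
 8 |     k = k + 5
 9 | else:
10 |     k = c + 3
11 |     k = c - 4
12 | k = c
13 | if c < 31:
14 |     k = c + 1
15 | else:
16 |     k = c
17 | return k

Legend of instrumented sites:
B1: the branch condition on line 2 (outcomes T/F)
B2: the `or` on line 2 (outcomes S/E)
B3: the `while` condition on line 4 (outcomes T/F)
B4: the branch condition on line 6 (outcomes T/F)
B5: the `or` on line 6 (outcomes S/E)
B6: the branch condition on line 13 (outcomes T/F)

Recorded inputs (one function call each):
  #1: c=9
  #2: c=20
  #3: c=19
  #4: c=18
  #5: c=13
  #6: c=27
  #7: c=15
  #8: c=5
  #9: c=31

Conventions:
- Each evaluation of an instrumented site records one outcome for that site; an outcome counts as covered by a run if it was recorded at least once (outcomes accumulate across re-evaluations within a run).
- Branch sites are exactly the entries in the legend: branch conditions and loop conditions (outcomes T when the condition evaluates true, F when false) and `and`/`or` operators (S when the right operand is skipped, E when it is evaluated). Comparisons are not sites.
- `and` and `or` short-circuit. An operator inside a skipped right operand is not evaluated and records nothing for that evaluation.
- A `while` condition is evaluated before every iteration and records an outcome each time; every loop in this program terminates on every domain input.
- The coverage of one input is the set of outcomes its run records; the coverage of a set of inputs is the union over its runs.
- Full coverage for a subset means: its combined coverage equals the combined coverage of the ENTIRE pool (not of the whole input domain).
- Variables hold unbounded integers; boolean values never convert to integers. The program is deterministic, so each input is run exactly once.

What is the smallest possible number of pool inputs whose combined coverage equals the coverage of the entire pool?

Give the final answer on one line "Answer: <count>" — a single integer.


test 1 (c=9) fires B2->S, B1->T, B3->T, B3->T, B3->T, B3->F, B5->S, B4->T, B6->T; hits B1=T, B2=S, B3=T, B3=F, B4=T, B5=S, B6=T
test 2 (c=20) fires B2->S, B1->T, B3->F, B5->S, B4->T, B6->T; hits B1=T, B2=S, B3=F, B4=T, B5=S, B6=T
test 3 (c=19) fires B2->S, B1->T, B3->F, B5->S, B4->T, B6->T; hits B1=T, B2=S, B3=F, B4=T, B5=S, B6=T
test 4 (c=18) fires B2->S, B1->T, B3->F, B5->S, B4->T, B6->T; hits B1=T, B2=S, B3=F, B4=T, B5=S, B6=T
test 5 (c=13) fires B2->S, B1->T, B3->F, B5->S, B4->T, B6->T; hits B1=T, B2=S, B3=F, B4=T, B5=S, B6=T
test 6 (c=27) fires B2->S, B1->T, B3->F, B5->S, B4->T, B6->T; hits B1=T, B2=S, B3=F, B4=T, B5=S, B6=T
test 7 (c=15) fires B2->S, B1->T, B3->F, B5->S, B4->T, B6->T; hits B1=T, B2=S, B3=F, B4=T, B5=S, B6=T
test 8 (c=5) fires B2->S, B1->T, B3->T, B3->T, B3->T, B3->T, B3->T, B3->T, B3->T, B3->F, B5->S, B4->T, B6->T; hits B1=T, B2=S, B3=T, B3=F, B4=T, B5=S, B6=T
test 9 (c=31) fires B2->S, B1->T, B3->F, B5->E, B4->F, B6->F; hits B1=T, B2=S, B3=F, B4=F, B5=E, B6=F
pool-wide coverage (10 outcomes): B1=T, B2=S, B3=T, B3=F, B4=T, B4=F, B5=S, B5=E, B6=T, B6=F
every size-1 subset falls short of the 10 outcomes (best: 7/10)
size 2: inputs {1, 9} cover all 10 outcomes, and no lexicographically smaller subset of this size does
Answer: 2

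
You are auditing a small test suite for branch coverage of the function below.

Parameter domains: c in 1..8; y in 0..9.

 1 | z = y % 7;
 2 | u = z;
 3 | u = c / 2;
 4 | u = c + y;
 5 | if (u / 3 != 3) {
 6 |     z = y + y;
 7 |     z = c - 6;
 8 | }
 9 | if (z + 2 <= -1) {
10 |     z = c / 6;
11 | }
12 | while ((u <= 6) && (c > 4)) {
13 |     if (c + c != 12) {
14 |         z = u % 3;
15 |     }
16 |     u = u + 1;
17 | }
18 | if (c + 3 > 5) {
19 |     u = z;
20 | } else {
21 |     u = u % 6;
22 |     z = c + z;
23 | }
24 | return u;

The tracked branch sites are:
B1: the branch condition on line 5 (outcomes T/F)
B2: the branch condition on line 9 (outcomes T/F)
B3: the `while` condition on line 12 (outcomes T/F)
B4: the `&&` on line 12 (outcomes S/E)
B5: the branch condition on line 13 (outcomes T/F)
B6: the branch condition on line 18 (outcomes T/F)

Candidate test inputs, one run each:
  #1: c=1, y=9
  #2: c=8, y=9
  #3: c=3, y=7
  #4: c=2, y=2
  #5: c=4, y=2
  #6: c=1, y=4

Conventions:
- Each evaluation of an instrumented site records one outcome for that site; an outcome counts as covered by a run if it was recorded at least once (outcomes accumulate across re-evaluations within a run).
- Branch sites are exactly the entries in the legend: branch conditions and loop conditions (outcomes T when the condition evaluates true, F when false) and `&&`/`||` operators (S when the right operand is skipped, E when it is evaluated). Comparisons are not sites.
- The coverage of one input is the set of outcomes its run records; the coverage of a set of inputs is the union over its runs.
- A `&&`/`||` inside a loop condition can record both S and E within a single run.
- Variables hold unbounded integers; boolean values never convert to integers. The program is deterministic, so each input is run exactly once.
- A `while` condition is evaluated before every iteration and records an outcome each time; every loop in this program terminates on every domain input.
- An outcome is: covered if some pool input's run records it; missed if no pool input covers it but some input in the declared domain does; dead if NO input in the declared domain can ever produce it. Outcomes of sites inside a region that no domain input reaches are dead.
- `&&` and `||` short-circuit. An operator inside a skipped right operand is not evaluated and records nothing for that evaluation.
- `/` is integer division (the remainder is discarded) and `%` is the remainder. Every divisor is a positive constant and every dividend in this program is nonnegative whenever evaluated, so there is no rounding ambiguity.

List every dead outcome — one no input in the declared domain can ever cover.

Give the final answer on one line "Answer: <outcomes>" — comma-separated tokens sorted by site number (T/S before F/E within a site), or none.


checking every outcome against all 80 domain inputs:
  reachable outcomes have witnesses, e.g. B1=T (e.g. c=1, y=0), B1=F (e.g. c=1, y=8), B2=T (e.g. c=1, y=0), B2=F (e.g. c=1, y=8)
Answer: none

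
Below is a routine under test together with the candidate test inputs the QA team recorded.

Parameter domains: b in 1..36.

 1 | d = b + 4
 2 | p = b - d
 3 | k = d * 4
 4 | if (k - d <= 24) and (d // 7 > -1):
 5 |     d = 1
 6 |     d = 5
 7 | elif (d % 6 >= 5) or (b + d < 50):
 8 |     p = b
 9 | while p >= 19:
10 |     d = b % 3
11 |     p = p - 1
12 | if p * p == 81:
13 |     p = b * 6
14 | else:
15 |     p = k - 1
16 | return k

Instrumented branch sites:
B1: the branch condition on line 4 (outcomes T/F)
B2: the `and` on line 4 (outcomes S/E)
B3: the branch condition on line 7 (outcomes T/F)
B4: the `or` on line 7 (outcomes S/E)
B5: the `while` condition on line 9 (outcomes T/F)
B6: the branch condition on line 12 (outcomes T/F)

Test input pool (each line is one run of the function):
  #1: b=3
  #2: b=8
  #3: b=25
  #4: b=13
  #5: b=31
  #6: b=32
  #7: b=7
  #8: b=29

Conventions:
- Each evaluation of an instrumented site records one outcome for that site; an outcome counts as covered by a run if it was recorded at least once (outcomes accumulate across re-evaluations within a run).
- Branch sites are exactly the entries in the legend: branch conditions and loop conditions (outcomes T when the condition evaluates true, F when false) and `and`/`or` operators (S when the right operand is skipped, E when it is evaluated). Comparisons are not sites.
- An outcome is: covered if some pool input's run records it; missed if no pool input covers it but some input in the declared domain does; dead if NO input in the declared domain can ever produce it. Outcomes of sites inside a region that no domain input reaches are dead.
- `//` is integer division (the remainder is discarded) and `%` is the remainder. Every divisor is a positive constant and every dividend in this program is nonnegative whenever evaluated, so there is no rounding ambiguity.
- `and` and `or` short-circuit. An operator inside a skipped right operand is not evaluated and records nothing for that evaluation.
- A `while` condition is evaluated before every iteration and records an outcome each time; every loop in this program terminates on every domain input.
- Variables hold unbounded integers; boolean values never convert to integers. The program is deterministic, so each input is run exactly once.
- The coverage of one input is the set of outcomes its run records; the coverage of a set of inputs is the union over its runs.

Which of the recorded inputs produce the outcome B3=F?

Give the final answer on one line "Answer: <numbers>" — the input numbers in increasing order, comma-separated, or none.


input #1 (b=3): misses B3=F
input #2 (b=8): misses B3=F
input #3 (b=25): misses B3=F
input #4 (b=13): misses B3=F
input #5 (b=31): misses B3=F
input #6 (b=32): covers B3=F
input #7 (b=7): misses B3=F
input #8 (b=29): covers B3=F
Answer: 6, 8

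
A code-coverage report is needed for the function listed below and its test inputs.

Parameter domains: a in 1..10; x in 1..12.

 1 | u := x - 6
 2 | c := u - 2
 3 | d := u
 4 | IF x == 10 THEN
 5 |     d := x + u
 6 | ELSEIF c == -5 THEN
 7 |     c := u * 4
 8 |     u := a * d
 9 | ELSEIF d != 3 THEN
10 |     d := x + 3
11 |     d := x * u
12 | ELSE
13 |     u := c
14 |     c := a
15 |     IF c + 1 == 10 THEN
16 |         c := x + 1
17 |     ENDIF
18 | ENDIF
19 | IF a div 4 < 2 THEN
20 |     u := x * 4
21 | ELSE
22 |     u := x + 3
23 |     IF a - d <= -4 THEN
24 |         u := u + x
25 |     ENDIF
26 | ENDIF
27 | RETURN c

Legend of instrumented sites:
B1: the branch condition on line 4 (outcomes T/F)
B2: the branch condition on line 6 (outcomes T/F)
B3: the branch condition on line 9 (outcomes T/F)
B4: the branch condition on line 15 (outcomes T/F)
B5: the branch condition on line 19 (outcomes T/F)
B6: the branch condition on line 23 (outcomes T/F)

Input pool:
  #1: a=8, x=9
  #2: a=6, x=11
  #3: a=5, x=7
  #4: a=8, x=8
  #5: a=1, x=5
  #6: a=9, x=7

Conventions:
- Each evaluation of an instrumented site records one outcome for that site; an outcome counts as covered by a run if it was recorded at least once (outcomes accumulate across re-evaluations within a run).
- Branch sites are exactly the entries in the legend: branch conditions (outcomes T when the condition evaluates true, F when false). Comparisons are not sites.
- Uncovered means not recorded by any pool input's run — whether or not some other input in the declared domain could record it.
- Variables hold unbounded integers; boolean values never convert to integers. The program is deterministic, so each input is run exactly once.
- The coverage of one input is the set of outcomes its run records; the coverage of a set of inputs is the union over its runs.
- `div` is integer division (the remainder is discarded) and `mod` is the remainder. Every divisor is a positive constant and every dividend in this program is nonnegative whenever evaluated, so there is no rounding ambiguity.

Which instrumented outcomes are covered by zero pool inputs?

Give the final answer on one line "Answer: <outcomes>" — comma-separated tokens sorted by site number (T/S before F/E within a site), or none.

run #1 (a=8, x=9) runs B1->F, B2->F, B3->F, B4->F, B5->F, B6->F; records B1=F, B2=F, B3=F, B4=F, B5=F, B6=F
run #2 (a=6, x=11) runs B1->F, B2->F, B3->T, B5->T; records B1=F, B2=F, B3=T, B5=T
run #3 (a=5, x=7) runs B1->F, B2->F, B3->T, B5->T; records B1=F, B2=F, B3=T, B5=T
run #4 (a=8, x=8) runs B1->F, B2->F, B3->T, B5->F, B6->T; records B1=F, B2=F, B3=T, B5=F, B6=T
run #5 (a=1, x=5) runs B1->F, B2->F, B3->T, B5->T; records B1=F, B2=F, B3=T, B5=T
run #6 (a=9, x=7) runs B1->F, B2->F, B3->T, B5->F, B6->F; records B1=F, B2=F, B3=T, B5=F, B6=F
union over the pool: B1=F, B2=F, B3=T, B3=F, B4=F, B5=T, B5=F, B6=T, B6=F
uncovered (3 of 12): B1=T, B2=T, B4=T

Answer: B1=T, B2=T, B4=T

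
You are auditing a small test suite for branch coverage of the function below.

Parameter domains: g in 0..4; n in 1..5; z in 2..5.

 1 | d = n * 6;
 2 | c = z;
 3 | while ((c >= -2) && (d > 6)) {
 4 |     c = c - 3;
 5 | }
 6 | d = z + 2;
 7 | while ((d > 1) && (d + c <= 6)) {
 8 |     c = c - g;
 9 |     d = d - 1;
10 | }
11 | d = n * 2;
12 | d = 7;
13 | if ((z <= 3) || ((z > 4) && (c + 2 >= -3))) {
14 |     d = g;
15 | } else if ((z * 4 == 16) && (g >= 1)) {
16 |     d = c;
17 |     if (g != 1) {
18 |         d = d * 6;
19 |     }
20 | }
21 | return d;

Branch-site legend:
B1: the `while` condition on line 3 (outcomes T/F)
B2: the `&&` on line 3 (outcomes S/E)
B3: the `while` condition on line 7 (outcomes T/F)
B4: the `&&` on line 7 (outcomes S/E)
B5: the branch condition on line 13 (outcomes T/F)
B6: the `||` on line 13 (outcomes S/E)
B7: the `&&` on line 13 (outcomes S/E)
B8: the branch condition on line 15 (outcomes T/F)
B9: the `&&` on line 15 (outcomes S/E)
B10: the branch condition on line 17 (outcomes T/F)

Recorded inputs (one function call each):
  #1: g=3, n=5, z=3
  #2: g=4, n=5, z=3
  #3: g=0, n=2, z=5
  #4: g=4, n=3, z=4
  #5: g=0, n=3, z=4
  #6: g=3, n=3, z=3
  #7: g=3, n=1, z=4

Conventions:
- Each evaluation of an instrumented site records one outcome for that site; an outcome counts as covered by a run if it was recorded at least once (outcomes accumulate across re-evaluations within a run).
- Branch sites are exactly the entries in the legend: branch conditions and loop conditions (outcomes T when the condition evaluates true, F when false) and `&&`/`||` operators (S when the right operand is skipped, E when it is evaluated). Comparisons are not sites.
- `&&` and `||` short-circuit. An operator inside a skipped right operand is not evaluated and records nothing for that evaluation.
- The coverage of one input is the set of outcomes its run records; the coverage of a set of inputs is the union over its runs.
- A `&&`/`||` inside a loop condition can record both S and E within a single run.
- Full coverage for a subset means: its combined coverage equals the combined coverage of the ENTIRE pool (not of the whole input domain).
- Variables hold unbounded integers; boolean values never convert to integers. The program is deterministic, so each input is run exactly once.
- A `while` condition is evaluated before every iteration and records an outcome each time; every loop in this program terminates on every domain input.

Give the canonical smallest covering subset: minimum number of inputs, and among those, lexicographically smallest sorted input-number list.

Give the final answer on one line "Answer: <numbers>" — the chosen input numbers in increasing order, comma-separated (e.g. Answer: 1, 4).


test 1 (g=3, n=5, z=3) hits B1=T, B1=F, B2=S, B2=E, B3=T, B3=F, B4=S, B4=E, B5=T, B6=S
test 2 (g=4, n=5, z=3) hits B1=T, B1=F, B2=S, B2=E, B3=T, B3=F, B4=S, B4=E, B5=T, B6=S
test 3 (g=0, n=2, z=5) hits B1=T, B1=F, B2=S, B2=E, B3=T, B3=F, B4=S, B4=E, B5=T, B6=E, B7=E
test 4 (g=4, n=3, z=4) hits B1=T, B1=F, B2=S, B2=E, B3=T, B3=F, B4=S, B4=E, B5=F, B6=E, B7=S, B8=T, B9=E, B10=T
test 5 (g=0, n=3, z=4) hits B1=T, B1=F, B2=S, B2=E, B3=T, B3=F, B4=S, B4=E, B5=F, B6=E, B7=S, B8=F, B9=E
test 6 (g=3, n=3, z=3) hits B1=T, B1=F, B2=S, B2=E, B3=T, B3=F, B4=S, B4=E, B5=T, B6=S
test 7 (g=3, n=1, z=4) hits B1=F, B2=E, B3=F, B4=E, B5=F, B6=E, B7=S, B8=T, B9=E, B10=T
pool-wide coverage (18 outcomes): B1=T, B1=F, B2=S, B2=E, B3=T, B3=F, B4=S, B4=E, B5=T, B5=F, B6=S, B6=E, B7=S, B7=E, B8=T, B8=F, B9=E, B10=T
checked all size-1 subsets: none covers 18 outcomes (max 14/18)
checked all size-2 subsets: none covers 18 outcomes (max 16/18)
checked all size-3 subsets: none covers 18 outcomes (max 17/18)
inputs {1, 3, 4, 5} (size 4) cover everything; no size-4 subset with a lexicographically smaller index list covers all 18
Answer: 1, 3, 4, 5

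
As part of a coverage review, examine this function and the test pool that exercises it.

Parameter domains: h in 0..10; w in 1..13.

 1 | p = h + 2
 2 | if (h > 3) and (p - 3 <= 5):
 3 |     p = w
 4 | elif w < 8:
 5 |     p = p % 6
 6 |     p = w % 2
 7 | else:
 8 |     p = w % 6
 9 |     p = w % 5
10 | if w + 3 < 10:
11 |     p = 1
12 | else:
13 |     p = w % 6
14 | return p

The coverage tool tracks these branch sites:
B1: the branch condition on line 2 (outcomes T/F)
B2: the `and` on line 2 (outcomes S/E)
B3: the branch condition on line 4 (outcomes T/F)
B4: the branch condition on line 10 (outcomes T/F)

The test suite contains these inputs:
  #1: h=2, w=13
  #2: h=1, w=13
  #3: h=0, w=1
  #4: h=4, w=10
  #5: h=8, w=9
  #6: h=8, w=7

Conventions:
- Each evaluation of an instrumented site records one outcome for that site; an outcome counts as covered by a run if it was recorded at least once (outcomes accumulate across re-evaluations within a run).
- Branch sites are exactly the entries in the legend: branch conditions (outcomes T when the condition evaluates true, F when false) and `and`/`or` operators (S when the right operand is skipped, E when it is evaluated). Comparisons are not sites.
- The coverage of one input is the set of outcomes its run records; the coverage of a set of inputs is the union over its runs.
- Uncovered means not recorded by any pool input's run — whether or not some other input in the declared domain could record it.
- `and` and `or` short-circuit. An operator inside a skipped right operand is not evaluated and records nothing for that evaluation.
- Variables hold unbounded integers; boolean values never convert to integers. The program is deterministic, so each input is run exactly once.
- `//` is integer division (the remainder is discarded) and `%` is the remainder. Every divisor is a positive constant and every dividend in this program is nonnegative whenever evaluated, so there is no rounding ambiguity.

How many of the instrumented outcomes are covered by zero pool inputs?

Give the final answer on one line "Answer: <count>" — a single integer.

input #1 (h=2, w=13): events B2->S, B1->F, B3->F, B4->F; covers B1=F, B2=S, B3=F, B4=F
input #2 (h=1, w=13): events B2->S, B1->F, B3->F, B4->F; covers B1=F, B2=S, B3=F, B4=F
input #3 (h=0, w=1): events B2->S, B1->F, B3->T, B4->T; covers B1=F, B2=S, B3=T, B4=T
input #4 (h=4, w=10): events B2->E, B1->T, B4->F; covers B1=T, B2=E, B4=F
input #5 (h=8, w=9): events B2->E, B1->F, B3->F, B4->F; covers B1=F, B2=E, B3=F, B4=F
input #6 (h=8, w=7): events B2->E, B1->F, B3->T, B4->F; covers B1=F, B2=E, B3=T, B4=F
union over the pool: B1=T, B1=F, B2=S, B2=E, B3=T, B3=F, B4=T, B4=F
uncovered (0 of 8): none

Answer: 0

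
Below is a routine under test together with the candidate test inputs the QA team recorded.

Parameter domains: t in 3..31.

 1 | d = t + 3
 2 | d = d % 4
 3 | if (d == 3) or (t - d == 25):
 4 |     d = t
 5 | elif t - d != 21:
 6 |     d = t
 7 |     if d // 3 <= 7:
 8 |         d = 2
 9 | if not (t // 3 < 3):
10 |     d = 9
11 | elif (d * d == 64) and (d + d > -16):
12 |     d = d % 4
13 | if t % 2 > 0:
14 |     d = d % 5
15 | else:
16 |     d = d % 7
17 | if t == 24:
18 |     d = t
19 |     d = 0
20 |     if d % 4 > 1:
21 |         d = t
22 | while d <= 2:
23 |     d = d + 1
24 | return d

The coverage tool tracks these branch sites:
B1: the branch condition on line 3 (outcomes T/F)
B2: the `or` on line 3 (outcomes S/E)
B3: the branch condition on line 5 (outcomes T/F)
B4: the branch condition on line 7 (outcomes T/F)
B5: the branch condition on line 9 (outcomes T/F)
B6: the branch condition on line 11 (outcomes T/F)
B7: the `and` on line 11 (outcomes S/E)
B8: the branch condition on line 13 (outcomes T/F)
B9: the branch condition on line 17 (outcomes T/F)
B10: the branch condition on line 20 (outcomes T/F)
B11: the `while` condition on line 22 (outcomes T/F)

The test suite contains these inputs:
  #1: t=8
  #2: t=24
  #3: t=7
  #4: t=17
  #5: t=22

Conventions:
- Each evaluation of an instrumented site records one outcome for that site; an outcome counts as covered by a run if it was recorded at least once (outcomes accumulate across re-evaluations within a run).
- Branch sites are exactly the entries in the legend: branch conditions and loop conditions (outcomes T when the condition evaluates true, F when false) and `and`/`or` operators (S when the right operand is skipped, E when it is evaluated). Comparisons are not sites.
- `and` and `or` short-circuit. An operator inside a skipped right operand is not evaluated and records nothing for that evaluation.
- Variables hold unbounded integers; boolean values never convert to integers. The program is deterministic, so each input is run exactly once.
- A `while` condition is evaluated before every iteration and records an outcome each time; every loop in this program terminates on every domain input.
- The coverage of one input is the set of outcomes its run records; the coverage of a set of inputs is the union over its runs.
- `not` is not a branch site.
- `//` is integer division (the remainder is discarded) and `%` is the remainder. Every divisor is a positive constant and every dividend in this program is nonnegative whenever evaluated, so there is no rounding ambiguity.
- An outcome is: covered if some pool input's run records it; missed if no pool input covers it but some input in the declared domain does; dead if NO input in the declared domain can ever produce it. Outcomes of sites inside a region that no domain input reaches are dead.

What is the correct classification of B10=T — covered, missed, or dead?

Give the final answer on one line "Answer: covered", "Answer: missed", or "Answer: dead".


no pool input records B10=T
checking all 29 inputs in the declared domain: B10=T is never recorded -> dead
Answer: dead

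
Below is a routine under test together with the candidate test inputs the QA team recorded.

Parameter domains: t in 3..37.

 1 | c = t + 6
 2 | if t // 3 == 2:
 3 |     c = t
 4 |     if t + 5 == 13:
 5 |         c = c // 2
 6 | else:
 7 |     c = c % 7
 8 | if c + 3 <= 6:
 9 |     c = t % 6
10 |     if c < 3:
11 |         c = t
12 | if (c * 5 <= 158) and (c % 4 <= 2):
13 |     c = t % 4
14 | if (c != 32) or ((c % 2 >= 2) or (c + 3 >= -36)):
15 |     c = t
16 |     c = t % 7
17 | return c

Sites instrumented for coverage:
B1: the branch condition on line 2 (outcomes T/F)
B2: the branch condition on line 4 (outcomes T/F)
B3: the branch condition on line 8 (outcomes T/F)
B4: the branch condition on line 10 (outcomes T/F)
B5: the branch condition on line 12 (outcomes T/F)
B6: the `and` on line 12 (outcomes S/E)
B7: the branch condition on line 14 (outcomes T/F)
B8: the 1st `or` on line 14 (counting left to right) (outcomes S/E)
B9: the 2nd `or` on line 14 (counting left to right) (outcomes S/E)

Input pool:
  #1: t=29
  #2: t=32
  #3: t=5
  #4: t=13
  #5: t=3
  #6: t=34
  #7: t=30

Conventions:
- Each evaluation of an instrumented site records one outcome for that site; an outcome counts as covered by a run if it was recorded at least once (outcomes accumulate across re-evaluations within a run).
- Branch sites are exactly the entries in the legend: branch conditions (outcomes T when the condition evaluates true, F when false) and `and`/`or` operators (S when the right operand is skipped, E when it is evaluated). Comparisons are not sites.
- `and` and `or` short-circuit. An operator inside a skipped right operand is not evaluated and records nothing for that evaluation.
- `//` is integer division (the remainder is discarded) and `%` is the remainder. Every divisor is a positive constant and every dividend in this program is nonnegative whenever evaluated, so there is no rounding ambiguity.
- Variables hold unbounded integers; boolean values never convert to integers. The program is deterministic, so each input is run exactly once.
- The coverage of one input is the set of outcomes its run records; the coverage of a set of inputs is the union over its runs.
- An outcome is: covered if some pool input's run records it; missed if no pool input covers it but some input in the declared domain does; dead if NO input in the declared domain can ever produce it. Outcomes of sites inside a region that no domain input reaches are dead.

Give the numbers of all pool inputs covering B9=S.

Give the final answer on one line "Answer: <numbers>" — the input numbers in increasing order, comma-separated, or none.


input #1 (t=29): does not record B9=S
input #2 (t=32): does not record B9=S
input #3 (t=5): does not record B9=S
input #4 (t=13): does not record B9=S
input #5 (t=3): does not record B9=S
input #6 (t=34): does not record B9=S
input #7 (t=30): does not record B9=S
Answer: none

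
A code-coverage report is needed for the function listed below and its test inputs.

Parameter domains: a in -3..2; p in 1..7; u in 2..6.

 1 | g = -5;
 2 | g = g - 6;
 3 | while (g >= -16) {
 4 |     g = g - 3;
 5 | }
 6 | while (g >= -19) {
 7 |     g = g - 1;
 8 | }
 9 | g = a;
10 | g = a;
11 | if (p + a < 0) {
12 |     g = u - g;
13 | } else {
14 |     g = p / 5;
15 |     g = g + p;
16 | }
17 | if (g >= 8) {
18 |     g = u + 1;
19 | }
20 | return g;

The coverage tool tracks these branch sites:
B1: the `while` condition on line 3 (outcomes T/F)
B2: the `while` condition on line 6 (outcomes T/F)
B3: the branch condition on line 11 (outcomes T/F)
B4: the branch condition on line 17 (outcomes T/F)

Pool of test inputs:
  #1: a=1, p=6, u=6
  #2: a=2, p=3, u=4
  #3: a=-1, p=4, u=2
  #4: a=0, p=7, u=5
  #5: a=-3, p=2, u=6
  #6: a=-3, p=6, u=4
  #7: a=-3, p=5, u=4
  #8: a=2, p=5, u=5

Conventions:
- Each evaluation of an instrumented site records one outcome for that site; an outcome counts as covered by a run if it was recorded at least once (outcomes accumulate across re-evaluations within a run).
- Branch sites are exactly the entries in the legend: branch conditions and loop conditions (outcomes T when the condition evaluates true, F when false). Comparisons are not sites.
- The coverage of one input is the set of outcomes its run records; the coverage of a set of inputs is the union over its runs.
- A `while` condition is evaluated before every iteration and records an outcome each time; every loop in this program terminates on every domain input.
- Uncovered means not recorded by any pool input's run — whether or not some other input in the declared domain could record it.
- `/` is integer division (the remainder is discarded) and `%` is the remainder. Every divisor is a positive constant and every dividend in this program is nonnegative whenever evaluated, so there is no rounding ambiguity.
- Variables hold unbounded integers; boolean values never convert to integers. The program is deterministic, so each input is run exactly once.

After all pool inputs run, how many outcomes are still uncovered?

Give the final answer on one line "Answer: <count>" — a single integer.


input #1, a=1, p=6, u=6: outcomes B1=T, B1=F, B2=T, B2=F, B3=F, B4=F
input #2, a=2, p=3, u=4: outcomes B1=T, B1=F, B2=T, B2=F, B3=F, B4=F
input #3, a=-1, p=4, u=2: outcomes B1=T, B1=F, B2=T, B2=F, B3=F, B4=F
input #4, a=0, p=7, u=5: outcomes B1=T, B1=F, B2=T, B2=F, B3=F, B4=T
input #5, a=-3, p=2, u=6: outcomes B1=T, B1=F, B2=T, B2=F, B3=T, B4=T
input #6, a=-3, p=6, u=4: outcomes B1=T, B1=F, B2=T, B2=F, B3=F, B4=F
input #7, a=-3, p=5, u=4: outcomes B1=T, B1=F, B2=T, B2=F, B3=F, B4=F
input #8, a=2, p=5, u=5: outcomes B1=T, B1=F, B2=T, B2=F, B3=F, B4=F
union over the pool: B1=T, B1=F, B2=T, B2=F, B3=T, B3=F, B4=T, B4=F
uncovered (0 of 8): none
Answer: 0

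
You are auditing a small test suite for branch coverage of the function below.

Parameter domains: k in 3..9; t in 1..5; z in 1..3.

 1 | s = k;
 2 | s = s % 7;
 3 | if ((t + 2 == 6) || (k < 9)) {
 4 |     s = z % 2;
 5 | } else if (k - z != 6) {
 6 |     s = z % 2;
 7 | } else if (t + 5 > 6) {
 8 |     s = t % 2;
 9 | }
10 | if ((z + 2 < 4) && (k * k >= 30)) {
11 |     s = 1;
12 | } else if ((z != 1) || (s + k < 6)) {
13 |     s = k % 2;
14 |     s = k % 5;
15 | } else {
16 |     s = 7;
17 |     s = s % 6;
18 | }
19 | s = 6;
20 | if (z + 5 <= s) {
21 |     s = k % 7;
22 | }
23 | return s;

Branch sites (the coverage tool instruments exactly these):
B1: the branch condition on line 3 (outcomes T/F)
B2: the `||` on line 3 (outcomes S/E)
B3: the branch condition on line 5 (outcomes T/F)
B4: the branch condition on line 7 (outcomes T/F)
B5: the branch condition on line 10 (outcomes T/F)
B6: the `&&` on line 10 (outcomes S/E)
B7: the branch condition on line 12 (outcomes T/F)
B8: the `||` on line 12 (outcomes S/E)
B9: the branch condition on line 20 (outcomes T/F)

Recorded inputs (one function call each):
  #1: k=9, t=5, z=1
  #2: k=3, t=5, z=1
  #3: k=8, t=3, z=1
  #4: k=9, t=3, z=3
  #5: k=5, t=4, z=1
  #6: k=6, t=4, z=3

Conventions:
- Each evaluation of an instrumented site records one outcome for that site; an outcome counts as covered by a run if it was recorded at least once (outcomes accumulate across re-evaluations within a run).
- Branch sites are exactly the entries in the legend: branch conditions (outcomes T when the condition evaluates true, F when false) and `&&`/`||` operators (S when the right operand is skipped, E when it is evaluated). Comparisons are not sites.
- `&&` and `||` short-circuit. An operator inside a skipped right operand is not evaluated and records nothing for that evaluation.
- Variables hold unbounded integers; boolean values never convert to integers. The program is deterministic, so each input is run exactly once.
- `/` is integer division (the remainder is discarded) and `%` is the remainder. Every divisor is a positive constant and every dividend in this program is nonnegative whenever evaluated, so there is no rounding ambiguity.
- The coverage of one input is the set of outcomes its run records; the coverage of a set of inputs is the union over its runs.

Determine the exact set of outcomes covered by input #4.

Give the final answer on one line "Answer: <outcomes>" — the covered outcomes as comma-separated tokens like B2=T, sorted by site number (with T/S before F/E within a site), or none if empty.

Running input #4 (k=9, t=3, z=3), event by event:
  B2->E, B1->F, B3->F, B4->T, B6->S, B5->F, B8->S, B7->T, B9->F
distinct outcomes covered: B1=F, B2=E, B3=F, B4=T, B5=F, B6=S, B7=T, B8=S, B9=F

Answer: B1=F, B2=E, B3=F, B4=T, B5=F, B6=S, B7=T, B8=S, B9=F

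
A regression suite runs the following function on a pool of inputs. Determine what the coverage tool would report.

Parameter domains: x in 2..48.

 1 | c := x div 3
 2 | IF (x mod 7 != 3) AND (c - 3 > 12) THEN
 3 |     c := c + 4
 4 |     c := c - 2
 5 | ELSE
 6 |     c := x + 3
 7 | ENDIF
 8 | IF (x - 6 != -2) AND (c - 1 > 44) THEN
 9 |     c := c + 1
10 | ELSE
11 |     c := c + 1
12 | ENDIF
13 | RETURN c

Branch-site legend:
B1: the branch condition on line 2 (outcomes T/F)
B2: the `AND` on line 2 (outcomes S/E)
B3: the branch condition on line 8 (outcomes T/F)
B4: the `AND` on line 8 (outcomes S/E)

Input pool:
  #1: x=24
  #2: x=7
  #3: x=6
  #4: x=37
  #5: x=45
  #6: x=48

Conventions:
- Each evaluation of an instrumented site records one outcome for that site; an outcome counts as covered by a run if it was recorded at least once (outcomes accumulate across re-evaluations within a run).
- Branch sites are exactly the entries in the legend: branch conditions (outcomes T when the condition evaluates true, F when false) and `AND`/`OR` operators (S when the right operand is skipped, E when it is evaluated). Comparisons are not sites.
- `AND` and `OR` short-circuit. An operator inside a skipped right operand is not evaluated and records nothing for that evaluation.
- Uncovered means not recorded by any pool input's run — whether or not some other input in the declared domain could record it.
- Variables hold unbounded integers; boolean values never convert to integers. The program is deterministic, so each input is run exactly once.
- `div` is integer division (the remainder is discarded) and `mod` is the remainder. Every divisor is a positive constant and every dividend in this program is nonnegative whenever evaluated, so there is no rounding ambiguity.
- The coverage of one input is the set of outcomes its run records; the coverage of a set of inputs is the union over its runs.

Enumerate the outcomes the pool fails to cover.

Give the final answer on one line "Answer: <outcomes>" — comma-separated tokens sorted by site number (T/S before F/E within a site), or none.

#1 (x=24) -> covered: B1=F, B2=S, B3=F, B4=E
#2 (x=7) -> covered: B1=F, B2=E, B3=F, B4=E
#3 (x=6) -> covered: B1=F, B2=E, B3=F, B4=E
#4 (x=37) -> covered: B1=F, B2=E, B3=F, B4=E
#5 (x=45) -> covered: B1=F, B2=S, B3=T, B4=E
#6 (x=48) -> covered: B1=T, B2=E, B3=F, B4=E
union over the pool: B1=T, B1=F, B2=S, B2=E, B3=T, B3=F, B4=E
uncovered (1 of 8): B4=S

Answer: B4=S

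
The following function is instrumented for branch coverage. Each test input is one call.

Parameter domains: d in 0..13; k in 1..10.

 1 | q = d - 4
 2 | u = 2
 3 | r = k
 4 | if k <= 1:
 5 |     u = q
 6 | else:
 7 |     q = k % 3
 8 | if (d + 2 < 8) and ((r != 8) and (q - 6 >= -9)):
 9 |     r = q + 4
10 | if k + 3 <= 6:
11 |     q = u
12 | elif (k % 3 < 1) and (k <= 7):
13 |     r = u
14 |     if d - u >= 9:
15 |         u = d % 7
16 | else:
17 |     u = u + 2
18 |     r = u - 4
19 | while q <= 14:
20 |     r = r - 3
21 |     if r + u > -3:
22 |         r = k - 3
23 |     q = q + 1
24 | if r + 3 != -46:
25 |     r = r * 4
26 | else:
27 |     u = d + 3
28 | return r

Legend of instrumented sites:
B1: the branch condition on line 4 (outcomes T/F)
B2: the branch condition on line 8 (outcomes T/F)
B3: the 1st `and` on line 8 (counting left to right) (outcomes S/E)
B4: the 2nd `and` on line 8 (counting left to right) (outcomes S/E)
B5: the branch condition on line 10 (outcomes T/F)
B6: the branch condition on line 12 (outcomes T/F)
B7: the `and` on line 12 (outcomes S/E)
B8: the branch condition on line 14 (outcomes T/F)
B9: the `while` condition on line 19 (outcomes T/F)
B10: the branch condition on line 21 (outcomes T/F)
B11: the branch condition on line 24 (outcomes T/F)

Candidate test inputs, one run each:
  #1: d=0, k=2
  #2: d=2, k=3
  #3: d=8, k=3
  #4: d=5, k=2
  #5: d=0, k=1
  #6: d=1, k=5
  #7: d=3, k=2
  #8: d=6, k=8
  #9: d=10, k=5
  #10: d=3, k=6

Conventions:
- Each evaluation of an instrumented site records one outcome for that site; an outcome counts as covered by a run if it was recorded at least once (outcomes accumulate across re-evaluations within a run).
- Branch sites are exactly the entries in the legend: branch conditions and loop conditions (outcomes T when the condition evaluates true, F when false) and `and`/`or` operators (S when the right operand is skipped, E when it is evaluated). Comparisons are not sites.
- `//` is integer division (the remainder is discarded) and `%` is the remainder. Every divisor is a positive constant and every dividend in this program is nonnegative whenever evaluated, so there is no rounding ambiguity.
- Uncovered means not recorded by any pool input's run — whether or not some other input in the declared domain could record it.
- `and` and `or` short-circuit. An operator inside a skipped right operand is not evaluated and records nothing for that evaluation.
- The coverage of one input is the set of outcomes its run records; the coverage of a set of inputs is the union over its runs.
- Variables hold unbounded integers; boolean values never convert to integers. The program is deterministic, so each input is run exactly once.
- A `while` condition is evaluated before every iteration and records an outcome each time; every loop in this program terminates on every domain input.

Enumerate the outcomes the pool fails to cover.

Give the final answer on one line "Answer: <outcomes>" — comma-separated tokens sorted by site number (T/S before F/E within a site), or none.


input #1, d=0, k=2: events B1->F, B3->E, B4->E, B2->T, B5->T, B9->T, B10->T, B9->T, B10->T, B9->T, B10->T, B9->T, B10->T, B9->T, ...; outcomes B1=F, B2=T, B3=E, B4=E, B5=T, B9=T, B9=F, B10=T, B11=T
input #2, d=2, k=3: events B1->F, B3->E, B4->E, B2->T, B5->T, B9->T, B10->T, B9->T, B10->T, B9->T, B10->T, B9->T, B10->T, B9->T, ...; outcomes B1=F, B2=T, B3=E, B4=E, B5=T, B9=T, B9=F, B10=T, B11=T
input #3, d=8, k=3: events B1->F, B3->S, B2->F, B5->T, B9->T, B10->T, B9->T, B10->T, B9->T, B10->T, B9->T, B10->T, B9->T, B10->T, ...; outcomes B1=F, B2=F, B3=S, B5=T, B9=T, B9=F, B10=T, B11=T
input #4, d=5, k=2: events B1->F, B3->E, B4->E, B2->T, B5->T, B9->T, B10->T, B9->T, B10->T, B9->T, B10->T, B9->T, B10->T, B9->T, ...; outcomes B1=F, B2=T, B3=E, B4=E, B5=T, B9=T, B9=F, B10=T, B11=T
input #5, d=0, k=1: events B1->T, B3->E, B4->E, B2->F, B5->T, B9->T, B10->F, B9->T, B10->F, B9->T, B10->F, B9->T, B10->F, B9->T, ...; outcomes B1=T, B2=F, B3=E, B4=E, B5=T, B9=T, B9=F, B10=F, B11=T
input #6, d=1, k=5: events B1->F, B3->E, B4->E, B2->T, B5->F, B7->S, B6->F, B9->T, B10->T, B9->T, B10->T, B9->T, B10->T, B9->T, ...; outcomes B1=F, B2=T, B3=E, B4=E, B5=F, B6=F, B7=S, B9=T, B9=F, B10=T, B11=T
input #7, d=3, k=2: events B1->F, B3->E, B4->E, B2->T, B5->T, B9->T, B10->T, B9->T, B10->T, B9->T, B10->T, B9->T, B10->T, B9->T, ...; outcomes B1=F, B2=T, B3=E, B4=E, B5=T, B9=T, B9=F, B10=T, B11=T
input #8, d=6, k=8: events B1->F, B3->S, B2->F, B5->F, B7->S, B6->F, B9->T, B10->T, B9->T, B10->T, B9->T, B10->T, B9->T, B10->T, ...; outcomes B1=F, B2=F, B3=S, B5=F, B6=F, B7=S, B9=T, B9=F, B10=T, B11=T
input #9, d=10, k=5: events B1->F, B3->S, B2->F, B5->F, B7->S, B6->F, B9->T, B10->T, B9->T, B10->T, B9->T, B10->T, B9->T, B10->T, ...; outcomes B1=F, B2=F, B3=S, B5=F, B6=F, B7=S, B9=T, B9=F, B10=T, B11=T
input #10, d=3, k=6: events B1->F, B3->E, B4->E, B2->T, B5->F, B7->E, B6->T, B8->F, B9->T, B10->T, B9->T, B10->T, B9->T, B10->T, ...; outcomes B1=F, B2=T, B3=E, B4=E, B5=F, B6=T, B7=E, B8=F, B9=T, B9=F, B10=T, B11=T
union over the pool: B1=T, B1=F, B2=T, B2=F, B3=S, B3=E, B4=E, B5=T, B5=F, B6=T, B6=F, B7=S, B7=E, B8=F, B9=T, B9=F, B10=T, B10=F, B11=T
uncovered (3 of 22): B4=S, B8=T, B11=F
Answer: B4=S, B8=T, B11=F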